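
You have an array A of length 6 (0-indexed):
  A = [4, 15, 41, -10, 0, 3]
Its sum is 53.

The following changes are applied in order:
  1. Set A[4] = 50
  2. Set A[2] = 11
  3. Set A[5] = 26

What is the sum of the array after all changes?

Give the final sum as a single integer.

Initial sum: 53
Change 1: A[4] 0 -> 50, delta = 50, sum = 103
Change 2: A[2] 41 -> 11, delta = -30, sum = 73
Change 3: A[5] 3 -> 26, delta = 23, sum = 96

Answer: 96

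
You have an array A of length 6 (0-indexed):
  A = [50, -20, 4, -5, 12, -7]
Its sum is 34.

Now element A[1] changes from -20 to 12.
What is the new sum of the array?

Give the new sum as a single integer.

Answer: 66

Derivation:
Old value at index 1: -20
New value at index 1: 12
Delta = 12 - -20 = 32
New sum = old_sum + delta = 34 + (32) = 66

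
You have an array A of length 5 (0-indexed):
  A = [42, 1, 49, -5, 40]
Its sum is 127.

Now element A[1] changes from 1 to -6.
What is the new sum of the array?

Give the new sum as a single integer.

Old value at index 1: 1
New value at index 1: -6
Delta = -6 - 1 = -7
New sum = old_sum + delta = 127 + (-7) = 120

Answer: 120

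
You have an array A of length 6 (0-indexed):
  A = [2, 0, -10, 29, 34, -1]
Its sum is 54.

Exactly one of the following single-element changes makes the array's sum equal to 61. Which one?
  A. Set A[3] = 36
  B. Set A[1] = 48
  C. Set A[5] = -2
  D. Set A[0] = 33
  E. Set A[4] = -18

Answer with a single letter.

Answer: A

Derivation:
Option A: A[3] 29->36, delta=7, new_sum=54+(7)=61 <-- matches target
Option B: A[1] 0->48, delta=48, new_sum=54+(48)=102
Option C: A[5] -1->-2, delta=-1, new_sum=54+(-1)=53
Option D: A[0] 2->33, delta=31, new_sum=54+(31)=85
Option E: A[4] 34->-18, delta=-52, new_sum=54+(-52)=2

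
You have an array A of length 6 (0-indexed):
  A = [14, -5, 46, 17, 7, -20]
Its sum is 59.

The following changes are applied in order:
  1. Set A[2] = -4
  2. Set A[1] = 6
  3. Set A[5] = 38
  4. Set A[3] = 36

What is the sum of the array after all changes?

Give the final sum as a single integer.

Answer: 97

Derivation:
Initial sum: 59
Change 1: A[2] 46 -> -4, delta = -50, sum = 9
Change 2: A[1] -5 -> 6, delta = 11, sum = 20
Change 3: A[5] -20 -> 38, delta = 58, sum = 78
Change 4: A[3] 17 -> 36, delta = 19, sum = 97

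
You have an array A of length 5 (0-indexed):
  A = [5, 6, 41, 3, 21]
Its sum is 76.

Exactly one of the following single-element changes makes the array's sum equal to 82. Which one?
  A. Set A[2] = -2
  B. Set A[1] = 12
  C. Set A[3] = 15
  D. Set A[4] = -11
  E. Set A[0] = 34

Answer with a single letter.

Option A: A[2] 41->-2, delta=-43, new_sum=76+(-43)=33
Option B: A[1] 6->12, delta=6, new_sum=76+(6)=82 <-- matches target
Option C: A[3] 3->15, delta=12, new_sum=76+(12)=88
Option D: A[4] 21->-11, delta=-32, new_sum=76+(-32)=44
Option E: A[0] 5->34, delta=29, new_sum=76+(29)=105

Answer: B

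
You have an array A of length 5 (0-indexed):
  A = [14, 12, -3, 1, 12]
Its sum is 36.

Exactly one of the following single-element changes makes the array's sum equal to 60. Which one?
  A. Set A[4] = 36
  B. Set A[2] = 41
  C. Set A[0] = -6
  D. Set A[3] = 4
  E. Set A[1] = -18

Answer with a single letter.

Answer: A

Derivation:
Option A: A[4] 12->36, delta=24, new_sum=36+(24)=60 <-- matches target
Option B: A[2] -3->41, delta=44, new_sum=36+(44)=80
Option C: A[0] 14->-6, delta=-20, new_sum=36+(-20)=16
Option D: A[3] 1->4, delta=3, new_sum=36+(3)=39
Option E: A[1] 12->-18, delta=-30, new_sum=36+(-30)=6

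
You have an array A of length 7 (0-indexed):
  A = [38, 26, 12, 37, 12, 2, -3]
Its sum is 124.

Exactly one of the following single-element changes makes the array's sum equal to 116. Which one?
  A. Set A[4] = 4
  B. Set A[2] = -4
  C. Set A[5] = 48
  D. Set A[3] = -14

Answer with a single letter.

Answer: A

Derivation:
Option A: A[4] 12->4, delta=-8, new_sum=124+(-8)=116 <-- matches target
Option B: A[2] 12->-4, delta=-16, new_sum=124+(-16)=108
Option C: A[5] 2->48, delta=46, new_sum=124+(46)=170
Option D: A[3] 37->-14, delta=-51, new_sum=124+(-51)=73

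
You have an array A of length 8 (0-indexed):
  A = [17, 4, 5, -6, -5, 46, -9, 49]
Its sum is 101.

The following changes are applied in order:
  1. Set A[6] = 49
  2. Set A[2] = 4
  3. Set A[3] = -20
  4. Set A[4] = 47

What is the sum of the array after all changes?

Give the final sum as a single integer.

Answer: 196

Derivation:
Initial sum: 101
Change 1: A[6] -9 -> 49, delta = 58, sum = 159
Change 2: A[2] 5 -> 4, delta = -1, sum = 158
Change 3: A[3] -6 -> -20, delta = -14, sum = 144
Change 4: A[4] -5 -> 47, delta = 52, sum = 196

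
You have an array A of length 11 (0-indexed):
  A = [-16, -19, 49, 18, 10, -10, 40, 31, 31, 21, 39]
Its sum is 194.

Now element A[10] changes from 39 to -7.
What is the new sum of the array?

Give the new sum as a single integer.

Answer: 148

Derivation:
Old value at index 10: 39
New value at index 10: -7
Delta = -7 - 39 = -46
New sum = old_sum + delta = 194 + (-46) = 148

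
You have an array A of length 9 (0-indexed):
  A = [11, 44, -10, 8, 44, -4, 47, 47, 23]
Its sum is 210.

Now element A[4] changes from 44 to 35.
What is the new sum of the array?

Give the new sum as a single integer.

Old value at index 4: 44
New value at index 4: 35
Delta = 35 - 44 = -9
New sum = old_sum + delta = 210 + (-9) = 201

Answer: 201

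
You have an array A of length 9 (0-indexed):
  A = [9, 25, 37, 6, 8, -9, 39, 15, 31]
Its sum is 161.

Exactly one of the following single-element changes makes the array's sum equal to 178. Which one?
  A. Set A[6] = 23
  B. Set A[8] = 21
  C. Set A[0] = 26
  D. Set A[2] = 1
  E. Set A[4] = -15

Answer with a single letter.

Option A: A[6] 39->23, delta=-16, new_sum=161+(-16)=145
Option B: A[8] 31->21, delta=-10, new_sum=161+(-10)=151
Option C: A[0] 9->26, delta=17, new_sum=161+(17)=178 <-- matches target
Option D: A[2] 37->1, delta=-36, new_sum=161+(-36)=125
Option E: A[4] 8->-15, delta=-23, new_sum=161+(-23)=138

Answer: C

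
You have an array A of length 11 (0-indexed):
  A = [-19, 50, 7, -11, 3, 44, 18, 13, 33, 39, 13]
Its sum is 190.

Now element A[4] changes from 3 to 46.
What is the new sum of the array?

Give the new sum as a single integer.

Answer: 233

Derivation:
Old value at index 4: 3
New value at index 4: 46
Delta = 46 - 3 = 43
New sum = old_sum + delta = 190 + (43) = 233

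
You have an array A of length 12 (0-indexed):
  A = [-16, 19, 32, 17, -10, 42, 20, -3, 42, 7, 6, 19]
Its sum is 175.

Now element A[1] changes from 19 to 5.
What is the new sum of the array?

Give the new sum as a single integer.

Answer: 161

Derivation:
Old value at index 1: 19
New value at index 1: 5
Delta = 5 - 19 = -14
New sum = old_sum + delta = 175 + (-14) = 161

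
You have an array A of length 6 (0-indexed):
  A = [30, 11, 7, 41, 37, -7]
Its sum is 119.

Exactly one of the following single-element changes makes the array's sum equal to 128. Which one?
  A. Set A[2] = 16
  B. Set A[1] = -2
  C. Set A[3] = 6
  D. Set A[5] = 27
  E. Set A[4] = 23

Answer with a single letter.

Answer: A

Derivation:
Option A: A[2] 7->16, delta=9, new_sum=119+(9)=128 <-- matches target
Option B: A[1] 11->-2, delta=-13, new_sum=119+(-13)=106
Option C: A[3] 41->6, delta=-35, new_sum=119+(-35)=84
Option D: A[5] -7->27, delta=34, new_sum=119+(34)=153
Option E: A[4] 37->23, delta=-14, new_sum=119+(-14)=105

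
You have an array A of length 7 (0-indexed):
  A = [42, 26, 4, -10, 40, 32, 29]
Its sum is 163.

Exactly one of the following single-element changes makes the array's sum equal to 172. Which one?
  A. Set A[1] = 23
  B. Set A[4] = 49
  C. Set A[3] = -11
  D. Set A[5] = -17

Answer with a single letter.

Answer: B

Derivation:
Option A: A[1] 26->23, delta=-3, new_sum=163+(-3)=160
Option B: A[4] 40->49, delta=9, new_sum=163+(9)=172 <-- matches target
Option C: A[3] -10->-11, delta=-1, new_sum=163+(-1)=162
Option D: A[5] 32->-17, delta=-49, new_sum=163+(-49)=114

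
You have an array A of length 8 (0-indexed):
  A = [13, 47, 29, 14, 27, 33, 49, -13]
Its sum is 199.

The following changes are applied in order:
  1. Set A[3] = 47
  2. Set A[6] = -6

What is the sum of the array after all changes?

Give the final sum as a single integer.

Initial sum: 199
Change 1: A[3] 14 -> 47, delta = 33, sum = 232
Change 2: A[6] 49 -> -6, delta = -55, sum = 177

Answer: 177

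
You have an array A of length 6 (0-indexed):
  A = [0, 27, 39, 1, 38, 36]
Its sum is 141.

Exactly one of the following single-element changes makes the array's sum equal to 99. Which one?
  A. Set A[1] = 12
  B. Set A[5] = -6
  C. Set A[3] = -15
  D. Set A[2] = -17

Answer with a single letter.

Answer: B

Derivation:
Option A: A[1] 27->12, delta=-15, new_sum=141+(-15)=126
Option B: A[5] 36->-6, delta=-42, new_sum=141+(-42)=99 <-- matches target
Option C: A[3] 1->-15, delta=-16, new_sum=141+(-16)=125
Option D: A[2] 39->-17, delta=-56, new_sum=141+(-56)=85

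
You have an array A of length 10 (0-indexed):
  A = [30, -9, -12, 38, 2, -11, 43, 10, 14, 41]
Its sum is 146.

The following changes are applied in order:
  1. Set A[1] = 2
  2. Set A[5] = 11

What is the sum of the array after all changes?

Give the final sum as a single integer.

Initial sum: 146
Change 1: A[1] -9 -> 2, delta = 11, sum = 157
Change 2: A[5] -11 -> 11, delta = 22, sum = 179

Answer: 179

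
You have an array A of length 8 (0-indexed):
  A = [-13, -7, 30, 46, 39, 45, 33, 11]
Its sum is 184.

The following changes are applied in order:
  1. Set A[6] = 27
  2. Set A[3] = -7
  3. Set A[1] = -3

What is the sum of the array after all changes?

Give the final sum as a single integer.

Initial sum: 184
Change 1: A[6] 33 -> 27, delta = -6, sum = 178
Change 2: A[3] 46 -> -7, delta = -53, sum = 125
Change 3: A[1] -7 -> -3, delta = 4, sum = 129

Answer: 129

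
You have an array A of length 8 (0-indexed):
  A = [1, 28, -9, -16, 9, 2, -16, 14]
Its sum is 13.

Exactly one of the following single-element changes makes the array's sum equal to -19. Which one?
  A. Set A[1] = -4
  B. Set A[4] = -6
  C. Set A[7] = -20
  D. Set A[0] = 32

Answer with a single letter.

Option A: A[1] 28->-4, delta=-32, new_sum=13+(-32)=-19 <-- matches target
Option B: A[4] 9->-6, delta=-15, new_sum=13+(-15)=-2
Option C: A[7] 14->-20, delta=-34, new_sum=13+(-34)=-21
Option D: A[0] 1->32, delta=31, new_sum=13+(31)=44

Answer: A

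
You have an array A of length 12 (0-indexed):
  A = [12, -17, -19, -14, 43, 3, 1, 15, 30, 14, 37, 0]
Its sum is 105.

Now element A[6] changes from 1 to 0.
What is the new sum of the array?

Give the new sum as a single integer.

Old value at index 6: 1
New value at index 6: 0
Delta = 0 - 1 = -1
New sum = old_sum + delta = 105 + (-1) = 104

Answer: 104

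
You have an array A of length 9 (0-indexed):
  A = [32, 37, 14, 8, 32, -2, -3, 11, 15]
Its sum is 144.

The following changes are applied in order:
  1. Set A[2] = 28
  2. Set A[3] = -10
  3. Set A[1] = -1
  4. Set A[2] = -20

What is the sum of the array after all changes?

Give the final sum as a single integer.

Initial sum: 144
Change 1: A[2] 14 -> 28, delta = 14, sum = 158
Change 2: A[3] 8 -> -10, delta = -18, sum = 140
Change 3: A[1] 37 -> -1, delta = -38, sum = 102
Change 4: A[2] 28 -> -20, delta = -48, sum = 54

Answer: 54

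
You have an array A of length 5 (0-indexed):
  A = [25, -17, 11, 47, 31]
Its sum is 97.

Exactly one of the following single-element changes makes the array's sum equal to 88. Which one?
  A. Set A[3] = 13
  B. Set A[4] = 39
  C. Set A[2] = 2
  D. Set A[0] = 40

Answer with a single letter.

Option A: A[3] 47->13, delta=-34, new_sum=97+(-34)=63
Option B: A[4] 31->39, delta=8, new_sum=97+(8)=105
Option C: A[2] 11->2, delta=-9, new_sum=97+(-9)=88 <-- matches target
Option D: A[0] 25->40, delta=15, new_sum=97+(15)=112

Answer: C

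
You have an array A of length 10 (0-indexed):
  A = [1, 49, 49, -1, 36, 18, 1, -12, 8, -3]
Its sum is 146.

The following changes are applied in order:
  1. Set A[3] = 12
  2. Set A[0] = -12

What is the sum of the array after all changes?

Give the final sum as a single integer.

Initial sum: 146
Change 1: A[3] -1 -> 12, delta = 13, sum = 159
Change 2: A[0] 1 -> -12, delta = -13, sum = 146

Answer: 146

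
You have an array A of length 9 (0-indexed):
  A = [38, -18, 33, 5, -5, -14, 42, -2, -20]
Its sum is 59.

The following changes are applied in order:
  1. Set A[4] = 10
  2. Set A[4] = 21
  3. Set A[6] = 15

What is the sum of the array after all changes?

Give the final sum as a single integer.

Initial sum: 59
Change 1: A[4] -5 -> 10, delta = 15, sum = 74
Change 2: A[4] 10 -> 21, delta = 11, sum = 85
Change 3: A[6] 42 -> 15, delta = -27, sum = 58

Answer: 58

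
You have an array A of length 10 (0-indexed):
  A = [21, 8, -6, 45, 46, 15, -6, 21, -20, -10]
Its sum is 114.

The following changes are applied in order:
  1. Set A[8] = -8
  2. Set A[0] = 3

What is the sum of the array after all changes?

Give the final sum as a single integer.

Answer: 108

Derivation:
Initial sum: 114
Change 1: A[8] -20 -> -8, delta = 12, sum = 126
Change 2: A[0] 21 -> 3, delta = -18, sum = 108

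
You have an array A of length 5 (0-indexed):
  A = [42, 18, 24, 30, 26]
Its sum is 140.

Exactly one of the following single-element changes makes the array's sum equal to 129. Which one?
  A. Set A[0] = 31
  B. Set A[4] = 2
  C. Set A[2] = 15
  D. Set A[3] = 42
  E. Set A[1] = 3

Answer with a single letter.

Option A: A[0] 42->31, delta=-11, new_sum=140+(-11)=129 <-- matches target
Option B: A[4] 26->2, delta=-24, new_sum=140+(-24)=116
Option C: A[2] 24->15, delta=-9, new_sum=140+(-9)=131
Option D: A[3] 30->42, delta=12, new_sum=140+(12)=152
Option E: A[1] 18->3, delta=-15, new_sum=140+(-15)=125

Answer: A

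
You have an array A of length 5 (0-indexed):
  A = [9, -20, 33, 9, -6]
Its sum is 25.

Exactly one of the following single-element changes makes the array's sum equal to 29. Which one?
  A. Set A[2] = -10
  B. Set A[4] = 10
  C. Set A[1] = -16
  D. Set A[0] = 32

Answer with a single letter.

Answer: C

Derivation:
Option A: A[2] 33->-10, delta=-43, new_sum=25+(-43)=-18
Option B: A[4] -6->10, delta=16, new_sum=25+(16)=41
Option C: A[1] -20->-16, delta=4, new_sum=25+(4)=29 <-- matches target
Option D: A[0] 9->32, delta=23, new_sum=25+(23)=48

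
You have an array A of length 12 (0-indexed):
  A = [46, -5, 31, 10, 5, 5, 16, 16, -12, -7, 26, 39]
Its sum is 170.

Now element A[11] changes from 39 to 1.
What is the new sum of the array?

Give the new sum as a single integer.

Old value at index 11: 39
New value at index 11: 1
Delta = 1 - 39 = -38
New sum = old_sum + delta = 170 + (-38) = 132

Answer: 132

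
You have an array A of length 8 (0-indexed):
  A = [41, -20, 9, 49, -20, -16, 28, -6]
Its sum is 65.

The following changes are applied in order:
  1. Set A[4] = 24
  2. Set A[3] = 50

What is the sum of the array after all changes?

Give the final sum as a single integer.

Initial sum: 65
Change 1: A[4] -20 -> 24, delta = 44, sum = 109
Change 2: A[3] 49 -> 50, delta = 1, sum = 110

Answer: 110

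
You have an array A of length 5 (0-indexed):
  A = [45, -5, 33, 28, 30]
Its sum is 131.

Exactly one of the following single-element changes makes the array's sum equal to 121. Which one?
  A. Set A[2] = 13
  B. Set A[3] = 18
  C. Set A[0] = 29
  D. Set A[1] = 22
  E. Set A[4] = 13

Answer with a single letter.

Option A: A[2] 33->13, delta=-20, new_sum=131+(-20)=111
Option B: A[3] 28->18, delta=-10, new_sum=131+(-10)=121 <-- matches target
Option C: A[0] 45->29, delta=-16, new_sum=131+(-16)=115
Option D: A[1] -5->22, delta=27, new_sum=131+(27)=158
Option E: A[4] 30->13, delta=-17, new_sum=131+(-17)=114

Answer: B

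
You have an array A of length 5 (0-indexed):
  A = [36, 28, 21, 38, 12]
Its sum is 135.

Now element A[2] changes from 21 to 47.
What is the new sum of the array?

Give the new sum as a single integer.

Old value at index 2: 21
New value at index 2: 47
Delta = 47 - 21 = 26
New sum = old_sum + delta = 135 + (26) = 161

Answer: 161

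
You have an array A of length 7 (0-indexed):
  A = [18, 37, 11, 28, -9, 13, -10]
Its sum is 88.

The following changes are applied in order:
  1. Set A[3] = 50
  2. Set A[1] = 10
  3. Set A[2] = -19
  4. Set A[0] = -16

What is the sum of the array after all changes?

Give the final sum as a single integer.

Initial sum: 88
Change 1: A[3] 28 -> 50, delta = 22, sum = 110
Change 2: A[1] 37 -> 10, delta = -27, sum = 83
Change 3: A[2] 11 -> -19, delta = -30, sum = 53
Change 4: A[0] 18 -> -16, delta = -34, sum = 19

Answer: 19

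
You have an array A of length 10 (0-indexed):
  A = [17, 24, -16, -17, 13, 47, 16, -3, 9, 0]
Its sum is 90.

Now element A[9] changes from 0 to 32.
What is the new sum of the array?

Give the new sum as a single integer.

Old value at index 9: 0
New value at index 9: 32
Delta = 32 - 0 = 32
New sum = old_sum + delta = 90 + (32) = 122

Answer: 122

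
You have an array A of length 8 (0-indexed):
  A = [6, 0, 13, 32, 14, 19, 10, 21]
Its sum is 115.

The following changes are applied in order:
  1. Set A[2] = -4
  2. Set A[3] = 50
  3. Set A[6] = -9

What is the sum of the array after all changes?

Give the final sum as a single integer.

Initial sum: 115
Change 1: A[2] 13 -> -4, delta = -17, sum = 98
Change 2: A[3] 32 -> 50, delta = 18, sum = 116
Change 3: A[6] 10 -> -9, delta = -19, sum = 97

Answer: 97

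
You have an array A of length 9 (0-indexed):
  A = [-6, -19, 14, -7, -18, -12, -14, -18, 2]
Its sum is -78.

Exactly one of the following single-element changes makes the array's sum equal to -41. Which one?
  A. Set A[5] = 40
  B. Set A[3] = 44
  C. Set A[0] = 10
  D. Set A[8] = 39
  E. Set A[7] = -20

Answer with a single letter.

Answer: D

Derivation:
Option A: A[5] -12->40, delta=52, new_sum=-78+(52)=-26
Option B: A[3] -7->44, delta=51, new_sum=-78+(51)=-27
Option C: A[0] -6->10, delta=16, new_sum=-78+(16)=-62
Option D: A[8] 2->39, delta=37, new_sum=-78+(37)=-41 <-- matches target
Option E: A[7] -18->-20, delta=-2, new_sum=-78+(-2)=-80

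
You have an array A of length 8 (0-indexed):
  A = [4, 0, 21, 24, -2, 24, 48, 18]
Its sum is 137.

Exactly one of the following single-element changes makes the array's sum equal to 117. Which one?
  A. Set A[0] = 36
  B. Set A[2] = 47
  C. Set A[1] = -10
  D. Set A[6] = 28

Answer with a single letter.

Answer: D

Derivation:
Option A: A[0] 4->36, delta=32, new_sum=137+(32)=169
Option B: A[2] 21->47, delta=26, new_sum=137+(26)=163
Option C: A[1] 0->-10, delta=-10, new_sum=137+(-10)=127
Option D: A[6] 48->28, delta=-20, new_sum=137+(-20)=117 <-- matches target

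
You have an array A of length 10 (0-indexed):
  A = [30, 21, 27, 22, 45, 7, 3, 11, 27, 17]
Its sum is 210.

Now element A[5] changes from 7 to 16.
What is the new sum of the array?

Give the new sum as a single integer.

Answer: 219

Derivation:
Old value at index 5: 7
New value at index 5: 16
Delta = 16 - 7 = 9
New sum = old_sum + delta = 210 + (9) = 219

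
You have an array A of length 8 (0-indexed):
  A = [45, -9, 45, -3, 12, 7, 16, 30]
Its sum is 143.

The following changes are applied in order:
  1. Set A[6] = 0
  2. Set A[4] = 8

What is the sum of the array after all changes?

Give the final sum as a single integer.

Answer: 123

Derivation:
Initial sum: 143
Change 1: A[6] 16 -> 0, delta = -16, sum = 127
Change 2: A[4] 12 -> 8, delta = -4, sum = 123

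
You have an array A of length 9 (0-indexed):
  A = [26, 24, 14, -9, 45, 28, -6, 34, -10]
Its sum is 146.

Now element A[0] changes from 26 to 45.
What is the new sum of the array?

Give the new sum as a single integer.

Old value at index 0: 26
New value at index 0: 45
Delta = 45 - 26 = 19
New sum = old_sum + delta = 146 + (19) = 165

Answer: 165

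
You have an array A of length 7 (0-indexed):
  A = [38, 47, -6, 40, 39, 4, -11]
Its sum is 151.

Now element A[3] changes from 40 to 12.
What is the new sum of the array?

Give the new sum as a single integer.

Old value at index 3: 40
New value at index 3: 12
Delta = 12 - 40 = -28
New sum = old_sum + delta = 151 + (-28) = 123

Answer: 123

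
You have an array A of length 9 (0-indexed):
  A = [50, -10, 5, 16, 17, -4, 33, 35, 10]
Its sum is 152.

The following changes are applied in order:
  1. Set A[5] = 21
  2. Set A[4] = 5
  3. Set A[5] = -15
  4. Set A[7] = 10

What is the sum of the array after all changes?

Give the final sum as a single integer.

Answer: 104

Derivation:
Initial sum: 152
Change 1: A[5] -4 -> 21, delta = 25, sum = 177
Change 2: A[4] 17 -> 5, delta = -12, sum = 165
Change 3: A[5] 21 -> -15, delta = -36, sum = 129
Change 4: A[7] 35 -> 10, delta = -25, sum = 104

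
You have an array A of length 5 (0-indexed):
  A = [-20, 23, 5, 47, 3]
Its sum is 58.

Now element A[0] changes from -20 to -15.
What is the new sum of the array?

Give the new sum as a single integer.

Answer: 63

Derivation:
Old value at index 0: -20
New value at index 0: -15
Delta = -15 - -20 = 5
New sum = old_sum + delta = 58 + (5) = 63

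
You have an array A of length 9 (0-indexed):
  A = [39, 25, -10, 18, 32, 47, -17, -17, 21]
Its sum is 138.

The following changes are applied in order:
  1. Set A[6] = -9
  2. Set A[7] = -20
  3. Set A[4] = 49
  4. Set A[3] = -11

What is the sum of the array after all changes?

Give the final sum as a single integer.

Answer: 131

Derivation:
Initial sum: 138
Change 1: A[6] -17 -> -9, delta = 8, sum = 146
Change 2: A[7] -17 -> -20, delta = -3, sum = 143
Change 3: A[4] 32 -> 49, delta = 17, sum = 160
Change 4: A[3] 18 -> -11, delta = -29, sum = 131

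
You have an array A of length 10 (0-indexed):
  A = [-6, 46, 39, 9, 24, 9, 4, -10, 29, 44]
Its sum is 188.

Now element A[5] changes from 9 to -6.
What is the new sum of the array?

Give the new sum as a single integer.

Old value at index 5: 9
New value at index 5: -6
Delta = -6 - 9 = -15
New sum = old_sum + delta = 188 + (-15) = 173

Answer: 173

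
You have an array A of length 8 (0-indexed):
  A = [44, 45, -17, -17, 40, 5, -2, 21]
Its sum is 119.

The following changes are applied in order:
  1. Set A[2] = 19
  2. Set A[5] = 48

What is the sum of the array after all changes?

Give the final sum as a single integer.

Initial sum: 119
Change 1: A[2] -17 -> 19, delta = 36, sum = 155
Change 2: A[5] 5 -> 48, delta = 43, sum = 198

Answer: 198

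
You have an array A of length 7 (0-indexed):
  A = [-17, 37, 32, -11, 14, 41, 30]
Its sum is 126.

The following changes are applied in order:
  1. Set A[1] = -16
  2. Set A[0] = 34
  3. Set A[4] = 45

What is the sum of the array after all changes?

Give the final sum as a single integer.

Initial sum: 126
Change 1: A[1] 37 -> -16, delta = -53, sum = 73
Change 2: A[0] -17 -> 34, delta = 51, sum = 124
Change 3: A[4] 14 -> 45, delta = 31, sum = 155

Answer: 155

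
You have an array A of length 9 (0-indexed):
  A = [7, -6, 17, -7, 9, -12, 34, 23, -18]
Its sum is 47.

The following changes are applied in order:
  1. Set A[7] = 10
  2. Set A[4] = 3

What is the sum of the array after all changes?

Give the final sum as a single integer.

Answer: 28

Derivation:
Initial sum: 47
Change 1: A[7] 23 -> 10, delta = -13, sum = 34
Change 2: A[4] 9 -> 3, delta = -6, sum = 28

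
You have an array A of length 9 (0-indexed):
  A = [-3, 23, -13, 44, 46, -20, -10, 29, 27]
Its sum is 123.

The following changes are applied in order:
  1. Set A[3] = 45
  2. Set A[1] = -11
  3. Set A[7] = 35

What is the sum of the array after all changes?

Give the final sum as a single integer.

Initial sum: 123
Change 1: A[3] 44 -> 45, delta = 1, sum = 124
Change 2: A[1] 23 -> -11, delta = -34, sum = 90
Change 3: A[7] 29 -> 35, delta = 6, sum = 96

Answer: 96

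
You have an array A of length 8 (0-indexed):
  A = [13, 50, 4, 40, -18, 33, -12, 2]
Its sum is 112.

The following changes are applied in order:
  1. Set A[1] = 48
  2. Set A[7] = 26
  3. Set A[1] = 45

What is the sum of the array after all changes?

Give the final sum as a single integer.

Answer: 131

Derivation:
Initial sum: 112
Change 1: A[1] 50 -> 48, delta = -2, sum = 110
Change 2: A[7] 2 -> 26, delta = 24, sum = 134
Change 3: A[1] 48 -> 45, delta = -3, sum = 131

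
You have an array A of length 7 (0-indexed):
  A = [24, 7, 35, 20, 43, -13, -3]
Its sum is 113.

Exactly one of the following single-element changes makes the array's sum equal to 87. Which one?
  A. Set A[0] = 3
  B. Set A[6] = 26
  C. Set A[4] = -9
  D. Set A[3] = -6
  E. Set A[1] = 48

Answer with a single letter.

Option A: A[0] 24->3, delta=-21, new_sum=113+(-21)=92
Option B: A[6] -3->26, delta=29, new_sum=113+(29)=142
Option C: A[4] 43->-9, delta=-52, new_sum=113+(-52)=61
Option D: A[3] 20->-6, delta=-26, new_sum=113+(-26)=87 <-- matches target
Option E: A[1] 7->48, delta=41, new_sum=113+(41)=154

Answer: D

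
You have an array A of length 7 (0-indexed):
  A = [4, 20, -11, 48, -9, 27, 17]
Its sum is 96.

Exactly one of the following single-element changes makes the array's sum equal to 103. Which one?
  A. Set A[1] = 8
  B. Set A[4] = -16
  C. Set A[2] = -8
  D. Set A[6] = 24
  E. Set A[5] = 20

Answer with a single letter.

Answer: D

Derivation:
Option A: A[1] 20->8, delta=-12, new_sum=96+(-12)=84
Option B: A[4] -9->-16, delta=-7, new_sum=96+(-7)=89
Option C: A[2] -11->-8, delta=3, new_sum=96+(3)=99
Option D: A[6] 17->24, delta=7, new_sum=96+(7)=103 <-- matches target
Option E: A[5] 27->20, delta=-7, new_sum=96+(-7)=89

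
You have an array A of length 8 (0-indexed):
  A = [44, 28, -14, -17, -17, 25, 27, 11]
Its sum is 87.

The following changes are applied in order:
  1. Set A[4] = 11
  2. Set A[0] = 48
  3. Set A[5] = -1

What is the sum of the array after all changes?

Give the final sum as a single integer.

Answer: 93

Derivation:
Initial sum: 87
Change 1: A[4] -17 -> 11, delta = 28, sum = 115
Change 2: A[0] 44 -> 48, delta = 4, sum = 119
Change 3: A[5] 25 -> -1, delta = -26, sum = 93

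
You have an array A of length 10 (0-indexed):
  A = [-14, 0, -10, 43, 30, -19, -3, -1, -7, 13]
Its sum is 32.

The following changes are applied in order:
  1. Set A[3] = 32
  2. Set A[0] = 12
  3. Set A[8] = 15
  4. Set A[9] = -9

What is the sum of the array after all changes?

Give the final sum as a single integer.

Answer: 47

Derivation:
Initial sum: 32
Change 1: A[3] 43 -> 32, delta = -11, sum = 21
Change 2: A[0] -14 -> 12, delta = 26, sum = 47
Change 3: A[8] -7 -> 15, delta = 22, sum = 69
Change 4: A[9] 13 -> -9, delta = -22, sum = 47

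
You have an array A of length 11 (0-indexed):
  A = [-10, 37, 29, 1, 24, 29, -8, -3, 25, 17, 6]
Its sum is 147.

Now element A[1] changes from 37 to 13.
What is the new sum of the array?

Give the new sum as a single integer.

Answer: 123

Derivation:
Old value at index 1: 37
New value at index 1: 13
Delta = 13 - 37 = -24
New sum = old_sum + delta = 147 + (-24) = 123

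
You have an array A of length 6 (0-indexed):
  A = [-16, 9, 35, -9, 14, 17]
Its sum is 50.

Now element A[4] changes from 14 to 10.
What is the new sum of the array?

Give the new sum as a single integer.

Old value at index 4: 14
New value at index 4: 10
Delta = 10 - 14 = -4
New sum = old_sum + delta = 50 + (-4) = 46

Answer: 46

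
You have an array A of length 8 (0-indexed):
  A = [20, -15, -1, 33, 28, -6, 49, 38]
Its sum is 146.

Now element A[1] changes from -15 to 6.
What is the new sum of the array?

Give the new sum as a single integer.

Old value at index 1: -15
New value at index 1: 6
Delta = 6 - -15 = 21
New sum = old_sum + delta = 146 + (21) = 167

Answer: 167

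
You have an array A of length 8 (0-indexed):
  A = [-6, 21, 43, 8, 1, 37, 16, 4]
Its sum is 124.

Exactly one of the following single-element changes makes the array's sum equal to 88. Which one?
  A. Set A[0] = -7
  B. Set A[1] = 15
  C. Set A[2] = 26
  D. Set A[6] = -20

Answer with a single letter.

Option A: A[0] -6->-7, delta=-1, new_sum=124+(-1)=123
Option B: A[1] 21->15, delta=-6, new_sum=124+(-6)=118
Option C: A[2] 43->26, delta=-17, new_sum=124+(-17)=107
Option D: A[6] 16->-20, delta=-36, new_sum=124+(-36)=88 <-- matches target

Answer: D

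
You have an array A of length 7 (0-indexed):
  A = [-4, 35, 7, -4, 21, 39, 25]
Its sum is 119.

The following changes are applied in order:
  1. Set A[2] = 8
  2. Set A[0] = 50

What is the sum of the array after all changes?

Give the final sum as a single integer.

Answer: 174

Derivation:
Initial sum: 119
Change 1: A[2] 7 -> 8, delta = 1, sum = 120
Change 2: A[0] -4 -> 50, delta = 54, sum = 174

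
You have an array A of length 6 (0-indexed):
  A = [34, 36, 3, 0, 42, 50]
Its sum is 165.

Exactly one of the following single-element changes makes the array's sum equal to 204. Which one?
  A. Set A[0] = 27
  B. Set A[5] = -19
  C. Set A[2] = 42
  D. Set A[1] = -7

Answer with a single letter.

Answer: C

Derivation:
Option A: A[0] 34->27, delta=-7, new_sum=165+(-7)=158
Option B: A[5] 50->-19, delta=-69, new_sum=165+(-69)=96
Option C: A[2] 3->42, delta=39, new_sum=165+(39)=204 <-- matches target
Option D: A[1] 36->-7, delta=-43, new_sum=165+(-43)=122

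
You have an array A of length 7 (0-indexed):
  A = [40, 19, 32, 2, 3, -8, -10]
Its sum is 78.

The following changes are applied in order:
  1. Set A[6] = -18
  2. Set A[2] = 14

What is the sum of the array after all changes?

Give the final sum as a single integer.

Answer: 52

Derivation:
Initial sum: 78
Change 1: A[6] -10 -> -18, delta = -8, sum = 70
Change 2: A[2] 32 -> 14, delta = -18, sum = 52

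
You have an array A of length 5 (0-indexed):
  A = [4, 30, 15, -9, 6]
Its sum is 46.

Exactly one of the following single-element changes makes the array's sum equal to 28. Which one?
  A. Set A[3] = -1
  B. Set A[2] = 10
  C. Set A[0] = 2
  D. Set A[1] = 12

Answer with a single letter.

Option A: A[3] -9->-1, delta=8, new_sum=46+(8)=54
Option B: A[2] 15->10, delta=-5, new_sum=46+(-5)=41
Option C: A[0] 4->2, delta=-2, new_sum=46+(-2)=44
Option D: A[1] 30->12, delta=-18, new_sum=46+(-18)=28 <-- matches target

Answer: D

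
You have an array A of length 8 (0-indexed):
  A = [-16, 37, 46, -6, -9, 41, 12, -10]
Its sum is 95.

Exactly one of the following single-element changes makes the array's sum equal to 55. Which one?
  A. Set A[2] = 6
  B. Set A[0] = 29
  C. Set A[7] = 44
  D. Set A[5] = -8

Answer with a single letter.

Answer: A

Derivation:
Option A: A[2] 46->6, delta=-40, new_sum=95+(-40)=55 <-- matches target
Option B: A[0] -16->29, delta=45, new_sum=95+(45)=140
Option C: A[7] -10->44, delta=54, new_sum=95+(54)=149
Option D: A[5] 41->-8, delta=-49, new_sum=95+(-49)=46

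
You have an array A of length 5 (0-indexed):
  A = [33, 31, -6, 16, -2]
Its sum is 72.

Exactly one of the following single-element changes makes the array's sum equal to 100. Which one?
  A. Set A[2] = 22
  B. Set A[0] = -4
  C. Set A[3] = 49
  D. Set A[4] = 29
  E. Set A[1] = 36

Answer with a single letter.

Option A: A[2] -6->22, delta=28, new_sum=72+(28)=100 <-- matches target
Option B: A[0] 33->-4, delta=-37, new_sum=72+(-37)=35
Option C: A[3] 16->49, delta=33, new_sum=72+(33)=105
Option D: A[4] -2->29, delta=31, new_sum=72+(31)=103
Option E: A[1] 31->36, delta=5, new_sum=72+(5)=77

Answer: A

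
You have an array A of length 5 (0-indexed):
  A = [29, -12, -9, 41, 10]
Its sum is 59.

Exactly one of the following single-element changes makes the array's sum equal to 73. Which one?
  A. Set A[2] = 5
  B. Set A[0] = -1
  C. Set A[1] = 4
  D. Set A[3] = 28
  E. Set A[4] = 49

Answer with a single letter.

Option A: A[2] -9->5, delta=14, new_sum=59+(14)=73 <-- matches target
Option B: A[0] 29->-1, delta=-30, new_sum=59+(-30)=29
Option C: A[1] -12->4, delta=16, new_sum=59+(16)=75
Option D: A[3] 41->28, delta=-13, new_sum=59+(-13)=46
Option E: A[4] 10->49, delta=39, new_sum=59+(39)=98

Answer: A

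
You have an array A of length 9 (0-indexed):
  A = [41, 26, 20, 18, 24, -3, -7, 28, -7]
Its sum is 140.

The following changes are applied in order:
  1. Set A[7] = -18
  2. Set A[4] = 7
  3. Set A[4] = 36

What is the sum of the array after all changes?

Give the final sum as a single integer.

Initial sum: 140
Change 1: A[7] 28 -> -18, delta = -46, sum = 94
Change 2: A[4] 24 -> 7, delta = -17, sum = 77
Change 3: A[4] 7 -> 36, delta = 29, sum = 106

Answer: 106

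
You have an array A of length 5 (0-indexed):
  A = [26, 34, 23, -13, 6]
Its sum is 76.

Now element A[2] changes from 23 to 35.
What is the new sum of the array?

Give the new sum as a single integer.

Old value at index 2: 23
New value at index 2: 35
Delta = 35 - 23 = 12
New sum = old_sum + delta = 76 + (12) = 88

Answer: 88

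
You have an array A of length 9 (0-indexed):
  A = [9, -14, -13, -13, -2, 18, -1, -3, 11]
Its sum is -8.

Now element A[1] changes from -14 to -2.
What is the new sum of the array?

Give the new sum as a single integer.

Answer: 4

Derivation:
Old value at index 1: -14
New value at index 1: -2
Delta = -2 - -14 = 12
New sum = old_sum + delta = -8 + (12) = 4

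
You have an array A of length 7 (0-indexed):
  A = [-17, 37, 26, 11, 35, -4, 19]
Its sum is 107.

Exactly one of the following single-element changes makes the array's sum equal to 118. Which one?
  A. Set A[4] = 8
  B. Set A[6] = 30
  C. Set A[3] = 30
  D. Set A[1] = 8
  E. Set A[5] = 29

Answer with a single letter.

Option A: A[4] 35->8, delta=-27, new_sum=107+(-27)=80
Option B: A[6] 19->30, delta=11, new_sum=107+(11)=118 <-- matches target
Option C: A[3] 11->30, delta=19, new_sum=107+(19)=126
Option D: A[1] 37->8, delta=-29, new_sum=107+(-29)=78
Option E: A[5] -4->29, delta=33, new_sum=107+(33)=140

Answer: B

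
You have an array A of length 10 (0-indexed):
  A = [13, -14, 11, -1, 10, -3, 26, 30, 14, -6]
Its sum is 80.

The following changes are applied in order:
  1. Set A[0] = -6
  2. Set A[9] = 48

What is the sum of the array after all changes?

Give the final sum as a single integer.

Answer: 115

Derivation:
Initial sum: 80
Change 1: A[0] 13 -> -6, delta = -19, sum = 61
Change 2: A[9] -6 -> 48, delta = 54, sum = 115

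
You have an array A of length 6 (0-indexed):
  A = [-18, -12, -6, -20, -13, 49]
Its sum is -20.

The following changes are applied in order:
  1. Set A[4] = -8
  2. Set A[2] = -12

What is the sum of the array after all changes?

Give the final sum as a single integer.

Initial sum: -20
Change 1: A[4] -13 -> -8, delta = 5, sum = -15
Change 2: A[2] -6 -> -12, delta = -6, sum = -21

Answer: -21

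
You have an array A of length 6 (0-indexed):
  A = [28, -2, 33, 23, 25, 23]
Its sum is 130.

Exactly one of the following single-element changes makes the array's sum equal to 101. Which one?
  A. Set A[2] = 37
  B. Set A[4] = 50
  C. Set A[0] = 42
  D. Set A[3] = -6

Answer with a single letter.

Answer: D

Derivation:
Option A: A[2] 33->37, delta=4, new_sum=130+(4)=134
Option B: A[4] 25->50, delta=25, new_sum=130+(25)=155
Option C: A[0] 28->42, delta=14, new_sum=130+(14)=144
Option D: A[3] 23->-6, delta=-29, new_sum=130+(-29)=101 <-- matches target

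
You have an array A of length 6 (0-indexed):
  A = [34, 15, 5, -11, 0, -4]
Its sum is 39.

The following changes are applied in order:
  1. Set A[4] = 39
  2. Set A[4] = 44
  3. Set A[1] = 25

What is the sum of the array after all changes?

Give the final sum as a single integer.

Answer: 93

Derivation:
Initial sum: 39
Change 1: A[4] 0 -> 39, delta = 39, sum = 78
Change 2: A[4] 39 -> 44, delta = 5, sum = 83
Change 3: A[1] 15 -> 25, delta = 10, sum = 93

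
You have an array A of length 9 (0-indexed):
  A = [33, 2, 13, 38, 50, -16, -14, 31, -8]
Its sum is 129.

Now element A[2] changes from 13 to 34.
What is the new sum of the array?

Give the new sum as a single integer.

Answer: 150

Derivation:
Old value at index 2: 13
New value at index 2: 34
Delta = 34 - 13 = 21
New sum = old_sum + delta = 129 + (21) = 150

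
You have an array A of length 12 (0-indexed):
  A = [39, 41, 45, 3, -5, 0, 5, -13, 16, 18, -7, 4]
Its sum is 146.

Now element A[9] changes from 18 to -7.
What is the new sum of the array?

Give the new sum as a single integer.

Old value at index 9: 18
New value at index 9: -7
Delta = -7 - 18 = -25
New sum = old_sum + delta = 146 + (-25) = 121

Answer: 121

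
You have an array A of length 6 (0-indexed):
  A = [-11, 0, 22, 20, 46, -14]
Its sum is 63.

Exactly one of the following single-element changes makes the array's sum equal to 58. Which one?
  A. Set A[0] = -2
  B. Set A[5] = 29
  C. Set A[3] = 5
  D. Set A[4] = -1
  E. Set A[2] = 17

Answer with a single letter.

Answer: E

Derivation:
Option A: A[0] -11->-2, delta=9, new_sum=63+(9)=72
Option B: A[5] -14->29, delta=43, new_sum=63+(43)=106
Option C: A[3] 20->5, delta=-15, new_sum=63+(-15)=48
Option D: A[4] 46->-1, delta=-47, new_sum=63+(-47)=16
Option E: A[2] 22->17, delta=-5, new_sum=63+(-5)=58 <-- matches target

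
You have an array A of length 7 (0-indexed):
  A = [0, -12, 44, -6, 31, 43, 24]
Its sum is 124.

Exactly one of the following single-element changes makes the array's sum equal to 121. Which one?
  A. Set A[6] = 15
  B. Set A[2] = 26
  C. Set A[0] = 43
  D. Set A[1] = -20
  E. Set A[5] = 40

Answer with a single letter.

Answer: E

Derivation:
Option A: A[6] 24->15, delta=-9, new_sum=124+(-9)=115
Option B: A[2] 44->26, delta=-18, new_sum=124+(-18)=106
Option C: A[0] 0->43, delta=43, new_sum=124+(43)=167
Option D: A[1] -12->-20, delta=-8, new_sum=124+(-8)=116
Option E: A[5] 43->40, delta=-3, new_sum=124+(-3)=121 <-- matches target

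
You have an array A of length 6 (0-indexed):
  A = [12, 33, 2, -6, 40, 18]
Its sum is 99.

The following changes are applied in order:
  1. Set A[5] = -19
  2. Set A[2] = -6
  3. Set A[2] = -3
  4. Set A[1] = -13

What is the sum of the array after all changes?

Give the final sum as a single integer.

Initial sum: 99
Change 1: A[5] 18 -> -19, delta = -37, sum = 62
Change 2: A[2] 2 -> -6, delta = -8, sum = 54
Change 3: A[2] -6 -> -3, delta = 3, sum = 57
Change 4: A[1] 33 -> -13, delta = -46, sum = 11

Answer: 11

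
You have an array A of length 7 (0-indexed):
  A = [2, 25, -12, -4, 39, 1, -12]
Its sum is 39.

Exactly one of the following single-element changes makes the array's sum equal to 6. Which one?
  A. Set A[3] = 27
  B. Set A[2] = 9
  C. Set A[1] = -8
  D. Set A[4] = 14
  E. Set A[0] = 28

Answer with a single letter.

Answer: C

Derivation:
Option A: A[3] -4->27, delta=31, new_sum=39+(31)=70
Option B: A[2] -12->9, delta=21, new_sum=39+(21)=60
Option C: A[1] 25->-8, delta=-33, new_sum=39+(-33)=6 <-- matches target
Option D: A[4] 39->14, delta=-25, new_sum=39+(-25)=14
Option E: A[0] 2->28, delta=26, new_sum=39+(26)=65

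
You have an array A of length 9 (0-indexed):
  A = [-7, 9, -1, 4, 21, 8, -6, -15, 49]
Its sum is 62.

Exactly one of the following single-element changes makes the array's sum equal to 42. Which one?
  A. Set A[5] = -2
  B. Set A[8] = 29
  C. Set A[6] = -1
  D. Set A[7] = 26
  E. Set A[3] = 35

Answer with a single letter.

Option A: A[5] 8->-2, delta=-10, new_sum=62+(-10)=52
Option B: A[8] 49->29, delta=-20, new_sum=62+(-20)=42 <-- matches target
Option C: A[6] -6->-1, delta=5, new_sum=62+(5)=67
Option D: A[7] -15->26, delta=41, new_sum=62+(41)=103
Option E: A[3] 4->35, delta=31, new_sum=62+(31)=93

Answer: B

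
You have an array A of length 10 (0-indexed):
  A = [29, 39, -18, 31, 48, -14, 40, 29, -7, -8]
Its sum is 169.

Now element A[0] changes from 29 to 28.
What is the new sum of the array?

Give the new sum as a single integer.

Answer: 168

Derivation:
Old value at index 0: 29
New value at index 0: 28
Delta = 28 - 29 = -1
New sum = old_sum + delta = 169 + (-1) = 168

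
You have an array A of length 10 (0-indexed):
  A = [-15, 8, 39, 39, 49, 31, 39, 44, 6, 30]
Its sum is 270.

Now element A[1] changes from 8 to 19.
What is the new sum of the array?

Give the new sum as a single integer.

Old value at index 1: 8
New value at index 1: 19
Delta = 19 - 8 = 11
New sum = old_sum + delta = 270 + (11) = 281

Answer: 281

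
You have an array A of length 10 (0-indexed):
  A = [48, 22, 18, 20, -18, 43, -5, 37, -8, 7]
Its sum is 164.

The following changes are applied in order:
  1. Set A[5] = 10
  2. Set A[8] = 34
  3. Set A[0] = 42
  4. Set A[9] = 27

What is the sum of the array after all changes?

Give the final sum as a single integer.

Initial sum: 164
Change 1: A[5] 43 -> 10, delta = -33, sum = 131
Change 2: A[8] -8 -> 34, delta = 42, sum = 173
Change 3: A[0] 48 -> 42, delta = -6, sum = 167
Change 4: A[9] 7 -> 27, delta = 20, sum = 187

Answer: 187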